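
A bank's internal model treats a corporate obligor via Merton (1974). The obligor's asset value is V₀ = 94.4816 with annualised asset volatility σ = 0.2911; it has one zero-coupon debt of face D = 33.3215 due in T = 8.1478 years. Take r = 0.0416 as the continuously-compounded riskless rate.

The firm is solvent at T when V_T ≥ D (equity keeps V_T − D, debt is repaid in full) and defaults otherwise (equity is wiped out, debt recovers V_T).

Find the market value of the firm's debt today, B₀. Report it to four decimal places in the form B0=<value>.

d₁ = [ln(V₀/D) + (r + σ²/2)T] / (σ√T)
   = [ln(94.4816/33.3215) + (0.0416 + 0.5·0.2911²)·8.1478] / (0.2911·√8.1478)
   = [1.042202 + 0.684168] / 0.830926 = 2.077646
d₂ = d₁ − σ√T = 2.077646 − 0.830926 = 1.246719
N(d₁) = 0.981129,  N(d₂) = 0.893750,  e^(−rT) = 0.712519
E₀ = V₀·N(d₁) − D·e^(−rT)·N(d₂)
   = 94.4816·0.981129 − 33.3215·0.712519·0.893750 = 71.479044
B₀ = V₀ − E₀ = 94.4816 − 71.479044 = 23.002556

B0=23.0026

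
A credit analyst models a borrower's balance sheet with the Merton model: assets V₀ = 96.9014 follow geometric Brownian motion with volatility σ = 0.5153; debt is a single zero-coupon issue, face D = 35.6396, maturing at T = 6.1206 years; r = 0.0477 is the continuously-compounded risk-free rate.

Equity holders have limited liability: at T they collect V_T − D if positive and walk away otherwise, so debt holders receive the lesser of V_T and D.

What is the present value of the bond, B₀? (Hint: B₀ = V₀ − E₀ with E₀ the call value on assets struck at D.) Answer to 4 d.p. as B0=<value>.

d₁ = [ln(V₀/D) + (r + σ²/2)T] / (σ√T)
   = [ln(96.9014/35.6396) + (0.0477 + 0.5·0.5153²)·6.1206] / (0.5153·√6.1206)
   = [1.000237 + 1.104567] / 1.274844 = 1.651028
d₂ = d₁ − σ√T = 1.651028 − 1.274844 = 0.376183
N(d₁) = 0.950634,  N(d₂) = 0.646610,  e^(−rT) = 0.746804
E₀ = V₀·N(d₁) − D·e^(−rT)·N(d₂)
   = 96.9014·0.950634 − 35.6396·0.746804·0.646610 = 74.907690
B₀ = V₀ − E₀ = 96.9014 − 74.907690 = 21.993710

B0=21.9937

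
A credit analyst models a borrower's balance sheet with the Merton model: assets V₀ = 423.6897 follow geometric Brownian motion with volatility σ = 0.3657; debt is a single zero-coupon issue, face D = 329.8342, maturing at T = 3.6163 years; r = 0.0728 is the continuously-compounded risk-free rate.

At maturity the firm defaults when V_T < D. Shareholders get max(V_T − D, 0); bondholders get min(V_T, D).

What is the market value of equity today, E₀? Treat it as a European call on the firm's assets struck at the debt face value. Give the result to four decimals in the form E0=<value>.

E0=199.6470

d₁ = [ln(V₀/D) + (r + σ²/2)T] / (σ√T)
   = [ln(423.6897/329.8342) + (0.0728 + 0.5·0.3657²)·3.6163] / (0.3657·√3.6163)
   = [0.250411 + 0.505082] / 0.695436 = 1.086359
d₂ = d₁ − σ√T = 1.086359 − 0.695436 = 0.390923
N(d₁) = 0.861340,  N(d₂) = 0.652073,  e^(−rT) = 0.768537
E₀ = V₀·N(d₁) − D·e^(−rT)·N(d₂)
   = 423.6897·0.861340 − 329.8342·0.768537·0.652073 = 199.647033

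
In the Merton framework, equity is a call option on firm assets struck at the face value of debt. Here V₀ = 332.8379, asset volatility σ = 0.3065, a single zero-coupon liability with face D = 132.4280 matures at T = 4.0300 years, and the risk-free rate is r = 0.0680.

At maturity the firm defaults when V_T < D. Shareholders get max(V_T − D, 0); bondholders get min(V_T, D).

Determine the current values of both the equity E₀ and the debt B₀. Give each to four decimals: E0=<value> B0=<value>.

d₁ = [ln(V₀/D) + (r + σ²/2)T] / (σ√T)
   = [ln(332.8379/132.4280) + (0.0680 + 0.5·0.3065²)·4.0300] / (0.3065·√4.0300)
   = [0.921616 + 0.463334] / 0.615294 = 2.250874
d₂ = d₁ − σ√T = 2.250874 − 0.615294 = 1.635579
N(d₁) = 0.987803,  N(d₂) = 0.949036,  e^(−rT) = 0.760302
E₀ = V₀·N(d₁) − D·e^(−rT)·N(d₂)
   = 332.8379·0.987803 − 132.4280·0.760302·0.949036 = 233.224430
B₀ = V₀ − E₀ = 332.8379 − 233.224430 = 99.613470

E0=233.2244 B0=99.6135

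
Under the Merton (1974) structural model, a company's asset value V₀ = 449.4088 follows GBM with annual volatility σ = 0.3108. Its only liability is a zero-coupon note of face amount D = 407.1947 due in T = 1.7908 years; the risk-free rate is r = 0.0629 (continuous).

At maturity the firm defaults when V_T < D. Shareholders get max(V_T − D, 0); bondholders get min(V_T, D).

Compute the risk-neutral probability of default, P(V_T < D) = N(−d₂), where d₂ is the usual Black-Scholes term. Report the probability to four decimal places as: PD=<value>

d₁ = [ln(V₀/D) + (r + σ²/2)T] / (σ√T)
   = [ln(449.4088/407.1947) + (0.0629 + 0.5·0.3108²)·1.7908] / (0.3108·√1.7908)
   = [0.098641 + 0.199134] / 0.415915 = 0.715953
d₂ = d₁ − σ√T = 0.715953 − 0.415915 = 0.300038
risk-neutral PD = N(−d₂) = N(-0.300038) = 0.382074

PD=0.3821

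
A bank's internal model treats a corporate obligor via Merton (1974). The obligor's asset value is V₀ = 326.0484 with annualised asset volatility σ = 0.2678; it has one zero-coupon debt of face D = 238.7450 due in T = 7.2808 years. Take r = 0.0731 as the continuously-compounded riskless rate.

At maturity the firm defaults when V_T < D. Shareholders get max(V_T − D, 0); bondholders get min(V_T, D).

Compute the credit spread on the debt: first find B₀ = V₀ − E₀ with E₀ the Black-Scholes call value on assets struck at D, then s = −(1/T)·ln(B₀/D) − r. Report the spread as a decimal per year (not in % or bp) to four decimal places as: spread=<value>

d₁ = [ln(V₀/D) + (r + σ²/2)T] / (σ√T)
   = [ln(326.0484/238.7450) + (0.0731 + 0.5·0.2678²)·7.2808] / (0.2678·√7.2808)
   = [0.311650 + 0.793304] / 0.722604 = 1.529129
d₂ = d₁ − σ√T = 1.529129 − 0.722604 = 0.806526
N(d₁) = 0.936884,  N(d₂) = 0.790030,  e^(−rT) = 0.587296
E₀ = V₀·N(d₁) − D·e^(−rT)·N(d₂)
   = 326.0484·0.936884 − 238.7450·0.587296·0.790030 = 194.696214
B₀ = V₀ − E₀ = 326.0484 − 194.696214 = 131.352186
spread = −(1/T)·ln(B₀/D) − r = −(1/7.2808)·ln(131.352186/238.7450) − 0.0731 = 0.00896706

spread=0.0090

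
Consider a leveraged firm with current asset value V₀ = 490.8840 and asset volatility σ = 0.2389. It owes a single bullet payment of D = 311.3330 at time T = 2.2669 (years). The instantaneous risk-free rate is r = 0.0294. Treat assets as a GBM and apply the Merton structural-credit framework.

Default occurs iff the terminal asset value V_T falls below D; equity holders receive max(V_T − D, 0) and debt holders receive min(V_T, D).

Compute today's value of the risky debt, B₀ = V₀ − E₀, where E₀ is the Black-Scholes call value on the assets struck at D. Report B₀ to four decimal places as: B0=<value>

B0=286.8605

d₁ = [ln(V₀/D) + (r + σ²/2)T] / (σ√T)
   = [ln(490.8840/311.3330) + (0.0294 + 0.5·0.2389²)·2.2669] / (0.2389·√2.2669)
   = [0.455345 + 0.131336] / 0.359693 = 1.631060
d₂ = d₁ − σ√T = 1.631060 − 0.359693 = 1.271367
N(d₁) = 0.948561,  N(d₂) = 0.898201,  e^(−rT) = 0.935526
E₀ = V₀·N(d₁) − D·e^(−rT)·N(d₂)
   = 490.8840·0.948561 − 311.3330·0.935526·0.898201 = 204.023541
B₀ = V₀ − E₀ = 490.8840 − 204.023541 = 286.860459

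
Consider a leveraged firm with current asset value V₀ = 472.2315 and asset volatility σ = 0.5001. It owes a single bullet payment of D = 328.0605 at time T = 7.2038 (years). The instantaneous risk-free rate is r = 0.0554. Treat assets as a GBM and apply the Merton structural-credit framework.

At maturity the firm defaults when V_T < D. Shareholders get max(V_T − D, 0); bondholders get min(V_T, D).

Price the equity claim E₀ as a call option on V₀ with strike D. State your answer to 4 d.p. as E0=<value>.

d₁ = [ln(V₀/D) + (r + σ²/2)T] / (σ√T)
   = [ln(472.2315/328.0605) + (0.0554 + 0.5·0.5001²)·7.2038] / (0.5001·√7.2038)
   = [0.364271 + 1.299926] / 1.342263 = 1.239844
d₂ = d₁ − σ√T = 1.239844 − 1.342263 = -0.102419
N(d₁) = 0.892483,  N(d₂) = 0.459212,  e^(−rT) = 0.670930
E₀ = V₀·N(d₁) − D·e^(−rT)·N(d₂)
   = 472.2315·0.892483 − 328.0605·0.670930·0.459212 = 320.383661

E0=320.3837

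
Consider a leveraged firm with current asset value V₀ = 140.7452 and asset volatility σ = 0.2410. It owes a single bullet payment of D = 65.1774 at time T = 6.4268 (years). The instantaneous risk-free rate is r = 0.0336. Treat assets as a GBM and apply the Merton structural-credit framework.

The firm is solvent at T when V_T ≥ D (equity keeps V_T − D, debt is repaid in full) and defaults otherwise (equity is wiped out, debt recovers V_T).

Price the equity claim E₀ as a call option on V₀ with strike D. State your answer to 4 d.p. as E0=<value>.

E0=89.3688

d₁ = [ln(V₀/D) + (r + σ²/2)T] / (σ√T)
   = [ln(140.7452/65.1774) + (0.0336 + 0.5·0.2410²)·6.4268] / (0.2410·√6.4268)
   = [0.769838 + 0.402578] / 0.610962 = 1.918967
d₂ = d₁ − σ√T = 1.918967 − 0.610962 = 1.308004
N(d₁) = 0.972506,  N(d₂) = 0.904564,  e^(−rT) = 0.805783
E₀ = V₀·N(d₁) − D·e^(−rT)·N(d₂)
   = 140.7452·0.972506 − 65.1774·0.805783·0.904564 = 89.368840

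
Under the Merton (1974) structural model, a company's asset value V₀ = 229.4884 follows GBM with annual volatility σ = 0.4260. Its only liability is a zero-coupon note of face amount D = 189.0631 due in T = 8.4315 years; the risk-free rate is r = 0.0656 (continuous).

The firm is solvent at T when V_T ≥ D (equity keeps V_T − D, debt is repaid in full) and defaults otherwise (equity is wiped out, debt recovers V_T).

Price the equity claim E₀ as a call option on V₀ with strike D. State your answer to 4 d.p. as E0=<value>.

d₁ = [ln(V₀/D) + (r + σ²/2)T] / (σ√T)
   = [ln(229.4884/189.0631) + (0.0656 + 0.5·0.4260²)·8.4315] / (0.4260·√8.4315)
   = [0.193772 + 1.318164] / 1.236978 = 1.222282
d₂ = d₁ − σ√T = 1.222282 − 1.236978 = -0.014697
N(d₁) = 0.889199,  N(d₂) = 0.494137,  e^(−rT) = 0.575160
E₀ = V₀·N(d₁) − D·e^(−rT)·N(d₂)
   = 229.4884·0.889199 − 189.0631·0.575160·0.494137 = 150.327689

E0=150.3277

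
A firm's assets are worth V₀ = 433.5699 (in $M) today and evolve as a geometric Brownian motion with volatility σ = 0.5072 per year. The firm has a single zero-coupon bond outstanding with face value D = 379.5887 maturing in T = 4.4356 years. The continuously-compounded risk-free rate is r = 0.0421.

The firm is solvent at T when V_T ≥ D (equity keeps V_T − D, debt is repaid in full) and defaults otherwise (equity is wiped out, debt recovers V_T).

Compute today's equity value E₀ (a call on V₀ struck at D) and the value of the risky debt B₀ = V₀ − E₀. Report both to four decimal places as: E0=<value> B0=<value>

E0=217.6217 B0=215.9482

d₁ = [ln(V₀/D) + (r + σ²/2)T] / (σ√T)
   = [ln(433.5699/379.5887) + (0.0421 + 0.5·0.5072²)·4.4356] / (0.5072·√4.4356)
   = [0.132965 + 0.757272] / 1.068207 = 0.833393
d₂ = d₁ − σ√T = 0.833393 − 1.068207 = -0.234814
N(d₁) = 0.797689,  N(d₂) = 0.407177,  e^(−rT) = 0.829660
E₀ = V₀·N(d₁) − D·e^(−rT)·N(d₂)
   = 433.5699·0.797689 − 379.5887·0.829660·0.407177 = 217.621699
B₀ = V₀ − E₀ = 433.5699 − 217.621699 = 215.948201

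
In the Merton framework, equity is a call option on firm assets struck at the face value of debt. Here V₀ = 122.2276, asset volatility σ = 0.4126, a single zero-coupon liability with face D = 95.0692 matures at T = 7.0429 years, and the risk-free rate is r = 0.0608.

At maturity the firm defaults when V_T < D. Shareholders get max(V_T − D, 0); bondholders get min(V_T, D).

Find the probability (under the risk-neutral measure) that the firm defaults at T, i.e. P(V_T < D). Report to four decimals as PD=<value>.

d₁ = [ln(V₀/D) + (r + σ²/2)T] / (σ√T)
   = [ln(122.2276/95.0692) + (0.0608 + 0.5·0.4126²)·7.0429] / (0.4126·√7.0429)
   = [0.251280 + 1.027696] / 1.094977 = 1.168039
d₂ = d₁ − σ√T = 1.168039 − 1.094977 = 0.073062
risk-neutral PD = N(−d₂) = N(-0.073062) = 0.470879

PD=0.4709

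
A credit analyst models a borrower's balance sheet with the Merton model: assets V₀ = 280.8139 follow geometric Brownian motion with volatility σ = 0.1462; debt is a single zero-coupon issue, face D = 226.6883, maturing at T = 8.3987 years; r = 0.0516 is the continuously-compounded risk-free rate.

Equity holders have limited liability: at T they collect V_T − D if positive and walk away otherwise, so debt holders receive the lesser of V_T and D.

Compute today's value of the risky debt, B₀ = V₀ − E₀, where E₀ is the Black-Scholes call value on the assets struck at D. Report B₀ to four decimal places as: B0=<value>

B0=144.6397

d₁ = [ln(V₀/D) + (r + σ²/2)T] / (σ√T)
   = [ln(280.8139/226.6883) + (0.0516 + 0.5·0.1462²)·8.3987] / (0.1462·√8.3987)
   = [0.214116 + 0.523132] / 0.423695 = 1.740044
d₂ = d₁ − σ√T = 1.740044 − 0.423695 = 1.316349
N(d₁) = 0.959074,  N(d₂) = 0.905971,  e^(−rT) = 0.648319
E₀ = V₀·N(d₁) − D·e^(−rT)·N(d₂)
   = 280.8139·0.959074 − 226.6883·0.648319·0.905971 = 136.174165
B₀ = V₀ − E₀ = 280.8139 − 136.174165 = 144.639735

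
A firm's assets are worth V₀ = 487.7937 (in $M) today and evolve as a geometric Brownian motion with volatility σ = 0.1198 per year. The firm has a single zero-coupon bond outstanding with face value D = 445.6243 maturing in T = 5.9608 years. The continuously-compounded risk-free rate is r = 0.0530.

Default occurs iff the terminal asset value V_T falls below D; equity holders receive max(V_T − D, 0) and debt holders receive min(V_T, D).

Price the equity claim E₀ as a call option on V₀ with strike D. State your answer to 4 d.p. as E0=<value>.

E0=167.2209

d₁ = [ln(V₀/D) + (r + σ²/2)T] / (σ√T)
   = [ln(487.7937/445.6243) + (0.0530 + 0.5·0.1198²)·5.9608] / (0.1198·√5.9608)
   = [0.090416 + 0.358697] / 0.292489 = 1.535490
d₂ = d₁ − σ√T = 1.535490 − 0.292489 = 1.243002
N(d₁) = 0.937668,  N(d₂) = 0.893066,  e^(−rT) = 0.729116
E₀ = V₀·N(d₁) − D·e^(−rT)·N(d₂)
   = 487.7937·0.937668 − 445.6243·0.729116·0.893066 = 167.220859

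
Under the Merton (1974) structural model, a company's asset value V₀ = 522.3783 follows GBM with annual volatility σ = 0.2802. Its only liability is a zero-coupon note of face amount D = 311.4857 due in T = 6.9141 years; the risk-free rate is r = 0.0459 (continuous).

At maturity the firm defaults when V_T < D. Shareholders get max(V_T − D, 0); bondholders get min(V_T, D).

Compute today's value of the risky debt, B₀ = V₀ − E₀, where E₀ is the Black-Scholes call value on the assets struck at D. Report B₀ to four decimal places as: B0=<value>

d₁ = [ln(V₀/D) + (r + σ²/2)T] / (σ√T)
   = [ln(522.3783/311.4857) + (0.0459 + 0.5·0.2802²)·6.9141] / (0.2802·√6.9141)
   = [0.517039 + 0.588777] / 0.736777 = 1.500883
d₂ = d₁ − σ√T = 1.500883 − 0.736777 = 0.764106
N(d₁) = 0.933307,  N(d₂) = 0.777598,  e^(−rT) = 0.728071
E₀ = V₀·N(d₁) − D·e^(−rT)·N(d₂)
   = 522.3783·0.933307 − 311.4857·0.728071·0.777598 = 311.192896
B₀ = V₀ − E₀ = 522.3783 − 311.192896 = 211.185404

B0=211.1854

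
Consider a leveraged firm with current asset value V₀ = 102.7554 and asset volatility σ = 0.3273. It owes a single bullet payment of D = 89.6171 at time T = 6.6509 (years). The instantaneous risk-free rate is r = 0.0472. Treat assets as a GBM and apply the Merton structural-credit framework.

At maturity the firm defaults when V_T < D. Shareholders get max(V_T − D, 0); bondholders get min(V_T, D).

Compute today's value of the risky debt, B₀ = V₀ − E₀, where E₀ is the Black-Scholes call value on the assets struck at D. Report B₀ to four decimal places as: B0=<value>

B0=53.0739

d₁ = [ln(V₀/D) + (r + σ²/2)T] / (σ√T)
   = [ln(102.7554/89.6171) + (0.0472 + 0.5·0.3273²)·6.6509] / (0.3273·√6.6509)
   = [0.136805 + 0.670162] / 0.844085 = 0.956026
d₂ = d₁ − σ√T = 0.956026 − 0.844085 = 0.111941
N(d₁) = 0.830471,  N(d₂) = 0.544565,  e^(−rT) = 0.730576
E₀ = V₀·N(d₁) − D·e^(−rT)·N(d₂)
   = 102.7554·0.830471 − 89.6171·0.730576·0.544565 = 49.681532
B₀ = V₀ − E₀ = 102.7554 − 49.681532 = 53.073868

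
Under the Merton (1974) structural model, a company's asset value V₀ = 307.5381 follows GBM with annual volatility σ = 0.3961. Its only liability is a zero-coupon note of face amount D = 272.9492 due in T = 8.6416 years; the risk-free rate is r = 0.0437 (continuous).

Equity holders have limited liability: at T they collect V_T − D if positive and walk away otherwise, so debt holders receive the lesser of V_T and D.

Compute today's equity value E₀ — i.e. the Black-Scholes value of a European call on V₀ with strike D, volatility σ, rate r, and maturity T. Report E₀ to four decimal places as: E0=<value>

d₁ = [ln(V₀/D) + (r + σ²/2)T] / (σ√T)
   = [ln(307.5381/272.9492) + (0.0437 + 0.5·0.3961²)·8.6416] / (0.3961·√8.6416)
   = [0.119313 + 1.055551] / 1.164399 = 1.008987
d₂ = d₁ − σ√T = 1.008987 − 1.164399 = -0.155412
N(d₁) = 0.843510,  N(d₂) = 0.438248,  e^(−rT) = 0.685479
E₀ = V₀·N(d₁) − D·e^(−rT)·N(d₂)
   = 307.5381·0.843510 − 272.9492·0.685479·0.438248 = 177.414726

E0=177.4147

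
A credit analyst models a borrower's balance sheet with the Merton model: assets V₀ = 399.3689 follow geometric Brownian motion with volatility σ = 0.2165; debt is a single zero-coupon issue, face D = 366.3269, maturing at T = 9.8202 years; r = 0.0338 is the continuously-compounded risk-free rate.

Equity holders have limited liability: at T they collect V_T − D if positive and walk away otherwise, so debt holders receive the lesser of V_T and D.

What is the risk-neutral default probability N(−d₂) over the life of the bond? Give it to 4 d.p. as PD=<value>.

PD=0.3908

d₁ = [ln(V₀/D) + (r + σ²/2)T] / (σ√T)
   = [ln(399.3689/366.3269) + (0.0338 + 0.5·0.2165²)·9.8202] / (0.2165·√9.8202)
   = [0.086359 + 0.562070] / 0.678450 = 0.955751
d₂ = d₁ − σ√T = 0.955751 − 0.678450 = 0.277301
risk-neutral PD = N(−d₂) = N(-0.277301) = 0.390775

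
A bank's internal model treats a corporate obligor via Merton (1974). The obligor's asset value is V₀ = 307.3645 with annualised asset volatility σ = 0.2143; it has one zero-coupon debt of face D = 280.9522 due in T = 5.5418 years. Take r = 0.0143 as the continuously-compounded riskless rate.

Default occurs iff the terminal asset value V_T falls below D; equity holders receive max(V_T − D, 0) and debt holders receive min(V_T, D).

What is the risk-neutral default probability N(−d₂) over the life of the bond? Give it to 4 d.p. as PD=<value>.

d₁ = [ln(V₀/D) + (r + σ²/2)T] / (σ√T)
   = [ln(307.3645/280.9522) + (0.0143 + 0.5·0.2143²)·5.5418] / (0.2143·√5.5418)
   = [0.089850 + 0.206500] / 0.504484 = 0.587431
d₂ = d₁ − σ√T = 0.587431 − 0.504484 = 0.082947
risk-neutral PD = N(−d₂) = N(-0.082947) = 0.466947

PD=0.4669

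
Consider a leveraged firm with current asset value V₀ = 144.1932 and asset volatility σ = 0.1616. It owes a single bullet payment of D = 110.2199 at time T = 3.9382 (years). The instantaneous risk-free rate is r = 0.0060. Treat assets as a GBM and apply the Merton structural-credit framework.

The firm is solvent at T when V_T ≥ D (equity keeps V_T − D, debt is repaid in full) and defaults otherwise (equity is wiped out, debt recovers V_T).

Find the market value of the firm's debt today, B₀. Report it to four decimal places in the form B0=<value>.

d₁ = [ln(V₀/D) + (r + σ²/2)T] / (σ√T)
   = [ln(144.1932/110.2199) + (0.0060 + 0.5·0.1616²)·3.9382] / (0.1616·√3.9382)
   = [0.268677 + 0.075051] / 0.320694 = 1.071827
d₂ = d₁ − σ√T = 1.071827 − 0.320694 = 0.751133
N(d₁) = 0.858101,  N(d₂) = 0.773714,  e^(−rT) = 0.976648
E₀ = V₀·N(d₁) − D·e^(−rT)·N(d₂)
   = 144.1932·0.858101 − 110.2199·0.976648·0.773714 = 40.445133
B₀ = V₀ − E₀ = 144.1932 − 40.445133 = 103.748067

B0=103.7481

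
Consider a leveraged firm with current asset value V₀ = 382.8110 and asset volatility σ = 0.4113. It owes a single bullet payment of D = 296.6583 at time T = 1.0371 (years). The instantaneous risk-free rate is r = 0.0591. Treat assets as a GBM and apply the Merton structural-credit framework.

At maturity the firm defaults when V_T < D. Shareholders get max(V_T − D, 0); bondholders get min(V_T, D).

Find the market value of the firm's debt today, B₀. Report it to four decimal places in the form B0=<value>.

B0=261.4455

d₁ = [ln(V₀/D) + (r + σ²/2)T] / (σ√T)
   = [ln(382.8110/296.6583) + (0.0591 + 0.5·0.4113²)·1.0371] / (0.4113·√1.0371)
   = [0.254960 + 0.149015] / 0.418860 = 0.964463
d₂ = d₁ − σ√T = 0.964463 − 0.418860 = 0.545602
N(d₁) = 0.832593,  N(d₂) = 0.707330,  e^(−rT) = 0.940548
E₀ = V₀·N(d₁) − D·e^(−rT)·N(d₂)
   = 382.8110·0.832593 − 296.6583·0.940548·0.707330 = 121.365458
B₀ = V₀ − E₀ = 382.8110 − 121.365458 = 261.445542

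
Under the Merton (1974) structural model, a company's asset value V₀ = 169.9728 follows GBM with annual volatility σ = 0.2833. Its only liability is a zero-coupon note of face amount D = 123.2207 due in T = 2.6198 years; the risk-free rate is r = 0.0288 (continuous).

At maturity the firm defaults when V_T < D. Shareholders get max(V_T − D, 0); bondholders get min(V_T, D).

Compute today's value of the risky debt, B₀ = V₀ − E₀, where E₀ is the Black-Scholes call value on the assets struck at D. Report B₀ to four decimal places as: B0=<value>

d₁ = [ln(V₀/D) + (r + σ²/2)T] / (σ√T)
   = [ln(169.9728/123.2207) + (0.0288 + 0.5·0.2833²)·2.6198] / (0.2833·√2.6198)
   = [0.321661 + 0.180581] / 0.458544 = 1.095300
d₂ = d₁ − σ√T = 1.095300 − 0.458544 = 0.636756
N(d₁) = 0.863307,  N(d₂) = 0.737858,  e^(−rT) = 0.927326
E₀ = V₀·N(d₁) − D·e^(−rT)·N(d₂)
   = 169.9728·0.863307 − 123.2207·0.927326·0.737858 = 62.426854
B₀ = V₀ − E₀ = 169.9728 − 62.426854 = 107.545946

B0=107.5459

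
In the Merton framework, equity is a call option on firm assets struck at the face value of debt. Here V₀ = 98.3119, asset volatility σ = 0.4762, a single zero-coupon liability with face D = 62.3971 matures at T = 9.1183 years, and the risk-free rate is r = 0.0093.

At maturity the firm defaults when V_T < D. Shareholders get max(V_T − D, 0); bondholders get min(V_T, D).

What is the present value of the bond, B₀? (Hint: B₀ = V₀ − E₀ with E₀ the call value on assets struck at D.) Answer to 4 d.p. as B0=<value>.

B0=34.4149

d₁ = [ln(V₀/D) + (r + σ²/2)T] / (σ√T)
   = [ln(98.3119/62.3971) + (0.0093 + 0.5·0.4762²)·9.1183] / (0.4762·√9.1183)
   = [0.454626 + 1.118662] / 1.437958 = 1.094113
d₂ = d₁ − σ√T = 1.094113 − 1.437958 = -0.343846
N(d₁) = 0.863047,  N(d₂) = 0.365481,  e^(−rT) = 0.918696
E₀ = V₀·N(d₁) − D·e^(−rT)·N(d₂)
   = 98.3119·0.863047 − 62.3971·0.918696·0.365481 = 63.896987
B₀ = V₀ − E₀ = 98.3119 − 63.896987 = 34.414913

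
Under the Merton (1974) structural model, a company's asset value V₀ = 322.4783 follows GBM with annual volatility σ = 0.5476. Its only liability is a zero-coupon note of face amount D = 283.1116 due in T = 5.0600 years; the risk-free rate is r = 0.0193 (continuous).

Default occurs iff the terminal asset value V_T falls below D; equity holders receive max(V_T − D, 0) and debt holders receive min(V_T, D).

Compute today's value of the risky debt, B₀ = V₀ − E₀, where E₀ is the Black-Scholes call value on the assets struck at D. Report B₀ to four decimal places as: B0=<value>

B0=153.8092

d₁ = [ln(V₀/D) + (r + σ²/2)T] / (σ√T)
   = [ln(322.4783/283.1116) + (0.0193 + 0.5·0.5476²)·5.0600] / (0.5476·√5.0600)
   = [0.130195 + 0.856318] / 1.231796 = 0.800874
d₂ = d₁ − σ√T = 0.800874 − 1.231796 = -0.430922
N(d₁) = 0.788398,  N(d₂) = 0.333263,  e^(−rT) = 0.906959
E₀ = V₀·N(d₁) − D·e^(−rT)·N(d₂)
   = 322.4783·0.788398 − 283.1116·0.906959·0.333263 = 168.669096
B₀ = V₀ − E₀ = 322.4783 − 168.669096 = 153.809204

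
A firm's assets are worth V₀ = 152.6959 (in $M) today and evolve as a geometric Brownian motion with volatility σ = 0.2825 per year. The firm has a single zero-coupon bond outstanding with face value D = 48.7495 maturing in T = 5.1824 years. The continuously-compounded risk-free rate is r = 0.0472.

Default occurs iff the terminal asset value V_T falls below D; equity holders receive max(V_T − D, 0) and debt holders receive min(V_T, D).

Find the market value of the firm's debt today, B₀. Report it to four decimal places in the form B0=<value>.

d₁ = [ln(V₀/D) + (r + σ²/2)T] / (σ√T)
   = [ln(152.6959/48.7495) + (0.0472 + 0.5·0.2825²)·5.1824] / (0.2825·√5.1824)
   = [1.141753 + 0.451403] / 0.643108 = 2.477277
d₂ = d₁ − σ√T = 2.477277 − 0.643108 = 1.834169
N(d₁) = 0.993381,  N(d₂) = 0.966686,  e^(−rT) = 0.783010
E₀ = V₀·N(d₁) − D·e^(−rT)·N(d₂)
   = 152.6959·0.993381 − 48.7495·0.783010·0.966686 = 114.785428
B₀ = V₀ − E₀ = 152.6959 − 114.785428 = 37.910472

B0=37.9105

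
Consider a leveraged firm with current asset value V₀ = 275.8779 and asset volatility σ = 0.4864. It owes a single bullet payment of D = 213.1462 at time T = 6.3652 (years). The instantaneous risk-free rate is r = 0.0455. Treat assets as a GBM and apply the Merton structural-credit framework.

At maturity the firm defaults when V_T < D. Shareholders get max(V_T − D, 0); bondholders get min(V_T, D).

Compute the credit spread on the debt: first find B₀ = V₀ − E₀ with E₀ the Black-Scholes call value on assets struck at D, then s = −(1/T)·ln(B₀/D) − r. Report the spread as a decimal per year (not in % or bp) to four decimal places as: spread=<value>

spread=0.0598

d₁ = [ln(V₀/D) + (r + σ²/2)T] / (σ√T)
   = [ln(275.8779/213.1462) + (0.0455 + 0.5·0.4864²)·6.3652] / (0.4864·√6.3652)
   = [0.257980 + 1.042572] / 1.227155 = 1.059810
d₂ = d₁ − σ√T = 1.059810 − 1.227155 = -0.167345
N(d₁) = 0.855385,  N(d₂) = 0.433549,  e^(−rT) = 0.748551
E₀ = V₀·N(d₁) − D·e^(−rT)·N(d₂)
   = 275.8779·0.855385 − 213.1462·0.748551·0.433549 = 166.808611
B₀ = V₀ − E₀ = 275.8779 − 166.808611 = 109.069289
spread = −(1/T)·ln(B₀/D) − r = −(1/6.3652)·ln(109.069289/213.1462) − 0.0455 = 0.05975906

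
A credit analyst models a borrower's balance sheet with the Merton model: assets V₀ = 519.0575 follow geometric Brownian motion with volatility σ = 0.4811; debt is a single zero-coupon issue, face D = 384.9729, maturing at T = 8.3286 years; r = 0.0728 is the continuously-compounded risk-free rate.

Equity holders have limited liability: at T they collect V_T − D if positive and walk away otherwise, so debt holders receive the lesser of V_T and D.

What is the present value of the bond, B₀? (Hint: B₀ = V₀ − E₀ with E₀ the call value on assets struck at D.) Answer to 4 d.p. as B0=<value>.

d₁ = [ln(V₀/D) + (r + σ²/2)T] / (σ√T)
   = [ln(519.0575/384.9729) + (0.0728 + 0.5·0.4811²)·8.3286] / (0.4811·√8.3286)
   = [0.298842 + 1.570179] / 1.388422 = 1.346148
d₂ = d₁ − σ√T = 1.346148 − 1.388422 = -0.042274
N(d₁) = 0.910873,  N(d₂) = 0.483140,  e^(−rT) = 0.545353
E₀ = V₀·N(d₁) − D·e^(−rT)·N(d₂)
   = 519.0575·0.910873 − 384.9729·0.545353·0.483140 = 371.361832
B₀ = V₀ − E₀ = 519.0575 − 371.361832 = 147.695668

B0=147.6957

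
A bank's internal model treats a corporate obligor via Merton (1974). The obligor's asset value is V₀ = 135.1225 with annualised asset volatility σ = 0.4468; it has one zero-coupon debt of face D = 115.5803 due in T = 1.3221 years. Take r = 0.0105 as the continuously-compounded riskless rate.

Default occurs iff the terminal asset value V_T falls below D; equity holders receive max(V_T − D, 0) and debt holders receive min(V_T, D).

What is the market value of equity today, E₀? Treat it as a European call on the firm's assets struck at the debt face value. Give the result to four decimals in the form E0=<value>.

d₁ = [ln(V₀/D) + (r + σ²/2)T] / (σ√T)
   = [ln(135.1225/115.5803) + (0.0105 + 0.5·0.4468²)·1.3221] / (0.4468·√1.3221)
   = [0.156216 + 0.145848] / 0.513742 = 0.587968
d₂ = d₁ − σ√T = 0.587968 − 0.513742 = 0.074225
N(d₁) = 0.721723,  N(d₂) = 0.529584,  e^(−rT) = 0.986214
E₀ = V₀·N(d₁) − D·e^(−rT)·N(d₂)
   = 135.1225·0.721723 − 115.5803·0.986214·0.529584 = 37.155327

E0=37.1553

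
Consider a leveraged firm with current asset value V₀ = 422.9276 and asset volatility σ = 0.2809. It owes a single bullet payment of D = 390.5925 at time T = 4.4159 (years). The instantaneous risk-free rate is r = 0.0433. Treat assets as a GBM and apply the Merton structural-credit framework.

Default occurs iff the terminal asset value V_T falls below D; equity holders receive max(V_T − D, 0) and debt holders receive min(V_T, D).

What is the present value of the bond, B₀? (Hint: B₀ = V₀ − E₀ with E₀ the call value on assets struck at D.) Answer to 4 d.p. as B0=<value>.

B0=277.6224

d₁ = [ln(V₀/D) + (r + σ²/2)T] / (σ√T)
   = [ln(422.9276/390.5925) + (0.0433 + 0.5·0.2809²)·4.4159] / (0.2809·√4.4159)
   = [0.079536 + 0.365426] / 0.590284 = 0.753810
d₂ = d₁ − σ√T = 0.753810 − 0.590284 = 0.163526
N(d₁) = 0.774518,  N(d₂) = 0.564948,  e^(−rT) = 0.825960
E₀ = V₀·N(d₁) − D·e^(−rT)·N(d₂)
   = 422.9276·0.774518 − 390.5925·0.825960·0.564948 = 145.305196
B₀ = V₀ − E₀ = 422.9276 − 145.305196 = 277.622404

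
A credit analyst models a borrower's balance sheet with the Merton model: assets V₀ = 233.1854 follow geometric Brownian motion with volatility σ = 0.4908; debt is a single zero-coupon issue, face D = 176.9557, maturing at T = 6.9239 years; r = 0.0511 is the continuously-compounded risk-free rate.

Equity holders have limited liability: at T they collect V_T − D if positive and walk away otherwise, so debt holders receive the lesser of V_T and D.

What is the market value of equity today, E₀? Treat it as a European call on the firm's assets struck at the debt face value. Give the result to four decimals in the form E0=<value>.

E0=148.9041

d₁ = [ln(V₀/D) + (r + σ²/2)T] / (σ√T)
   = [ln(233.1854/176.9557) + (0.0511 + 0.5·0.4908²)·6.9239] / (0.4908·√6.9239)
   = [0.275934 + 1.187742] / 1.291457 = 1.133353
d₂ = d₁ − σ√T = 1.133353 − 1.291457 = -0.158104
N(d₁) = 0.871467,  N(d₂) = 0.437187,  e^(−rT) = 0.702007
E₀ = V₀·N(d₁) − D·e^(−rT)·N(d₂)
   = 233.1854·0.871467 − 176.9557·0.702007·0.437187 = 148.904110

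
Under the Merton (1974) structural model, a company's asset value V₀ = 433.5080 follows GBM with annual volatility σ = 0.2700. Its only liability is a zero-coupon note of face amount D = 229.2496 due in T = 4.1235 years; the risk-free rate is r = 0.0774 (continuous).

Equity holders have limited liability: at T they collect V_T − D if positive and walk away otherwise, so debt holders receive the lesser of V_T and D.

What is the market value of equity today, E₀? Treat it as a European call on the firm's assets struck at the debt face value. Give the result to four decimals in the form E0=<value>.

E0=269.2489

d₁ = [ln(V₀/D) + (r + σ²/2)T] / (σ√T)
   = [ln(433.5080/229.2496) + (0.0774 + 0.5·0.2700²)·4.1235] / (0.2700·√4.1235)
   = [0.637099 + 0.469460] / 0.548273 = 2.018264
d₂ = d₁ − σ√T = 2.018264 − 0.548273 = 1.469991
N(d₁) = 0.978218,  N(d₂) = 0.929218,  e^(−rT) = 0.726760
E₀ = V₀·N(d₁) − D·e^(−rT)·N(d₂)
   = 433.5080·0.978218 − 229.2496·0.726760·0.929218 = 269.248889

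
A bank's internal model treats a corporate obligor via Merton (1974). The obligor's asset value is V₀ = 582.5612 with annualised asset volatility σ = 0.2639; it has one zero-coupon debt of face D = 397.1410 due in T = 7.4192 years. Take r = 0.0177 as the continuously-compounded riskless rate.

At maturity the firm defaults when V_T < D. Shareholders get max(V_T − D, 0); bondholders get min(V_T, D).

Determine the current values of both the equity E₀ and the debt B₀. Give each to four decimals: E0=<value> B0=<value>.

d₁ = [ln(V₀/D) + (r + σ²/2)T] / (σ√T)
   = [ln(582.5612/397.1410) + (0.0177 + 0.5·0.2639²)·7.4192] / (0.2639·√7.4192)
   = [0.383143 + 0.389668] / 0.718816 = 1.075116
d₂ = d₁ − σ√T = 1.075116 − 0.718816 = 0.356300
N(d₁) = 0.858839,  N(d₂) = 0.639192,  e^(−rT) = 0.876937
E₀ = V₀·N(d₁) − D·e^(−rT)·N(d₂)
   = 582.5612·0.858839 − 397.1410·0.876937·0.639192 = 277.716121
B₀ = V₀ − E₀ = 582.5612 − 277.716121 = 304.845079

E0=277.7161 B0=304.8451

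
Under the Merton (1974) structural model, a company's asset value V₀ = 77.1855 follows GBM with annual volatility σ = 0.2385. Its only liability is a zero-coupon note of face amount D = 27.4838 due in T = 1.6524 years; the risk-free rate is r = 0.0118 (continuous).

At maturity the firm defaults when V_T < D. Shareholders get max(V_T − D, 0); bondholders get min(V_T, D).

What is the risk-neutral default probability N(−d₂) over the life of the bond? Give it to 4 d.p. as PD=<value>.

d₁ = [ln(V₀/D) + (r + σ²/2)T] / (σ√T)
   = [ln(77.1855/27.4838) + (0.0118 + 0.5·0.2385²)·1.6524] / (0.2385·√1.6524)
   = [1.032615 + 0.066494] / 0.306582 = 3.585047
d₂ = d₁ − σ√T = 3.585047 − 0.306582 = 3.278466
risk-neutral PD = N(−d₂) = N(-3.278466) = 0.000522

PD=0.0005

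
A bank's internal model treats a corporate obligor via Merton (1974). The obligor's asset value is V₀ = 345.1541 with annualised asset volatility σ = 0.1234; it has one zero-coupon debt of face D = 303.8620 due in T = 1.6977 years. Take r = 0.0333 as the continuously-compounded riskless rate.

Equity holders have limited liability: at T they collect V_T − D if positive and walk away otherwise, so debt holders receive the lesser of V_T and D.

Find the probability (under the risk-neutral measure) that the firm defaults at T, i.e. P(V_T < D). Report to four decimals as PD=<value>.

d₁ = [ln(V₀/D) + (r + σ²/2)T] / (σ√T)
   = [ln(345.1541/303.8620) + (0.0333 + 0.5·0.1234²)·1.6977] / (0.1234·√1.6977)
   = [0.127417 + 0.069459] / 0.160785 = 1.224471
d₂ = d₁ − σ√T = 1.224471 − 0.160785 = 1.063686
risk-neutral PD = N(−d₂) = N(-1.063686) = 0.143735

PD=0.1437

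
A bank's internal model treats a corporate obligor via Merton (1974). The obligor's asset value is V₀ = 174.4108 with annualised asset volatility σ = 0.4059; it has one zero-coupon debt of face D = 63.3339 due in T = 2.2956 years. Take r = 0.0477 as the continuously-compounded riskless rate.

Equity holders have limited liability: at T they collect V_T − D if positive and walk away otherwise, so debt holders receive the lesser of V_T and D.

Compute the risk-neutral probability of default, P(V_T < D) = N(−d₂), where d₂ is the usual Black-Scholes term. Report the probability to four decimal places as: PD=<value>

PD=0.0645

d₁ = [ln(V₀/D) + (r + σ²/2)T] / (σ√T)
   = [ln(174.4108/63.3339) + (0.0477 + 0.5·0.4059²)·2.2956] / (0.4059·√2.2956)
   = [1.012993 + 0.298606] / 0.614989 = 2.132719
d₂ = d₁ − σ√T = 2.132719 − 0.614989 = 1.517731
risk-neutral PD = N(−d₂) = N(-1.517731) = 0.064541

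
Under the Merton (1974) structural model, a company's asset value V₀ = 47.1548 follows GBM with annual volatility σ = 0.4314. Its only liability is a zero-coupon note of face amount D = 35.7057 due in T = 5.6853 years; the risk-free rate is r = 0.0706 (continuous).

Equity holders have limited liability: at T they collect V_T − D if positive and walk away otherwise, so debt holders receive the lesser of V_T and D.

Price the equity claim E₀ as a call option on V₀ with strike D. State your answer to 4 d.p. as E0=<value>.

E0=28.1550

d₁ = [ln(V₀/D) + (r + σ²/2)T] / (σ√T)
   = [ln(47.1548/35.7057) + (0.0706 + 0.5·0.4314²)·5.6853] / (0.4314·√5.6853)
   = [0.278125 + 0.930416] / 1.028624 = 1.174911
d₂ = d₁ − σ√T = 1.174911 − 1.028624 = 0.146286
N(d₁) = 0.879985,  N(d₂) = 0.558152,  e^(−rT) = 0.669394
E₀ = V₀·N(d₁) − D·e^(−rT)·N(d₂)
   = 47.1548·0.879985 − 35.7057·0.669394·0.558152 = 28.155003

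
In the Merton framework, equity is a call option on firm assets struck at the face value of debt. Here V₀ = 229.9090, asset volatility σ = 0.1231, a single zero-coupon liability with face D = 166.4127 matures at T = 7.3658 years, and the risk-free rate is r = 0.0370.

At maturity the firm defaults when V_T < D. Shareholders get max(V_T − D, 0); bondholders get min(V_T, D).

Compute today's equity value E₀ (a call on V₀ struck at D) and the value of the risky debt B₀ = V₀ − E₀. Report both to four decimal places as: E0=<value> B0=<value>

d₁ = [ln(V₀/D) + (r + σ²/2)T] / (σ√T)
   = [ln(229.9090/166.4127) + (0.0370 + 0.5·0.1231²)·7.3658] / (0.1231·√7.3658)
   = [0.323213 + 0.328344] / 0.334093 = 1.950222
d₂ = d₁ − σ√T = 1.950222 − 0.334093 = 1.616129
N(d₁) = 0.974425,  N(d₂) = 0.946967,  e^(−rT) = 0.761447
E₀ = V₀·N(d₁) − D·e^(−rT)·N(d₂)
   = 229.9090·0.974425 − 166.4127·0.761447·0.946967 = 104.034733
B₀ = V₀ − E₀ = 229.9090 − 104.034733 = 125.874267

E0=104.0347 B0=125.8743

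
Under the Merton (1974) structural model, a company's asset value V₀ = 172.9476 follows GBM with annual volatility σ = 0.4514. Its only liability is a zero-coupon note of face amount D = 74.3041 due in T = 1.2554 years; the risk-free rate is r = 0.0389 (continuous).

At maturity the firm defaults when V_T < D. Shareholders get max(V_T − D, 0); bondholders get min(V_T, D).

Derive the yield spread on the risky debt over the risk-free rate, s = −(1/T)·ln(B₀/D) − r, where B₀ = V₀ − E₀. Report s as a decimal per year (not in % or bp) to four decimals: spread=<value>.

d₁ = [ln(V₀/D) + (r + σ²/2)T] / (σ√T)
   = [ln(172.9476/74.3041) + (0.0389 + 0.5·0.4514²)·1.2554] / (0.4514·√1.2554)
   = [0.844823 + 0.176736] / 0.505769 = 2.019811
d₂ = d₁ − σ√T = 2.019811 − 0.505769 = 1.514042
N(d₁) = 0.978299,  N(d₂) = 0.934992,  e^(−rT) = 0.952338
E₀ = V₀·N(d₁) − D·e^(−rT)·N(d₂)
   = 172.9476·0.978299 − 74.3041·0.952338·0.934992 = 103.031858
B₀ = V₀ − E₀ = 172.9476 − 103.031858 = 69.915742
spread = −(1/T)·ln(B₀/D) − r = −(1/1.2554)·ln(69.915742/74.3041) − 0.0389 = 0.00959076

spread=0.0096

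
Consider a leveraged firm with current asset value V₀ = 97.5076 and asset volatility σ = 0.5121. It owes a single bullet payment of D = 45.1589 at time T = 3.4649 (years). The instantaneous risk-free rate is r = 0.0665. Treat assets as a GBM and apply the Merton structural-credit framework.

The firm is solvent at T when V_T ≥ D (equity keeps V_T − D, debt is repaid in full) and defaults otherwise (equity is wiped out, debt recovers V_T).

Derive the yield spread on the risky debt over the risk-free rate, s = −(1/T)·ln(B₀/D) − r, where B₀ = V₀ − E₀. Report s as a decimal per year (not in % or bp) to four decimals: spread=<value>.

spread=0.0339

d₁ = [ln(V₀/D) + (r + σ²/2)T] / (σ√T)
   = [ln(97.5076/45.1589) + (0.0665 + 0.5·0.5121²)·3.4649] / (0.5121·√3.4649)
   = [0.769743 + 0.684745] / 0.953235 = 1.525843
d₂ = d₁ − σ√T = 1.525843 − 0.953235 = 0.572608
N(d₁) = 0.936476,  N(d₂) = 0.716545,  e^(−rT) = 0.794203
E₀ = V₀·N(d₁) − D·e^(−rT)·N(d₂)
   = 97.5076·0.936476 − 45.1589·0.794203·0.716545 = 65.614352
B₀ = V₀ − E₀ = 97.5076 − 65.614352 = 31.893248
spread = −(1/T)·ln(B₀/D) − r = −(1/3.4649)·ln(31.893248/45.1589) − 0.0665 = 0.03387608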